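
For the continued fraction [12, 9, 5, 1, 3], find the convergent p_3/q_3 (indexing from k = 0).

666/55

Using pₖ = aₖpₖ₋₁ + pₖ₋₂, qₖ = aₖqₖ₋₁ + qₖ₋₂ (with p₋₁=1, p₋₂=0, q₋₁=0, q₋₂=1):
  k=0: a=12, p=12, q=1
  k=1: a=9, p=109, q=9
  k=2: a=5, p=557, q=46
  k=3: a=1, p=666, q=55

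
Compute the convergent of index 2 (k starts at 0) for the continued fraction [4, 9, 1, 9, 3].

41/10

Using pₖ = aₖpₖ₋₁ + pₖ₋₂, qₖ = aₖqₖ₋₁ + qₖ₋₂ (with p₋₁=1, p₋₂=0, q₋₁=0, q₋₂=1):
  k=0: a=4, p=4, q=1
  k=1: a=9, p=37, q=9
  k=2: a=1, p=41, q=10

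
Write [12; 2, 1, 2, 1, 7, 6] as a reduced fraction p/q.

Using pₖ = aₖpₖ₋₁ + pₖ₋₂ and qₖ = aₖqₖ₋₁ + qₖ₋₂:
  k=0: a=12, p=12, q=1
  k=1: a=2, p=25, q=2
  k=2: a=1, p=37, q=3
  k=3: a=2, p=99, q=8
  k=4: a=1, p=136, q=11
  k=5: a=7, p=1051, q=85
  k=6: a=6, p=6442, q=521

6442/521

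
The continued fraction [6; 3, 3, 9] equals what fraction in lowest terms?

Fold from the inside: start with 9/1.
  3 + 1/9 = 28/9
  3 + 9/28 = 93/28
  6 + 28/93 = 586/93

586/93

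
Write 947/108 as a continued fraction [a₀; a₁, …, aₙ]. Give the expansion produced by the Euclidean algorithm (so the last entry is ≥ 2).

947 = 8*108 + 83
108 = 1*83 + 25
83 = 3*25 + 8
25 = 3*8 + 1
8 = 8*1 + 0  (stop)
So 947/108 = [8; 1, 3, 3, 8].

[8; 1, 3, 3, 8]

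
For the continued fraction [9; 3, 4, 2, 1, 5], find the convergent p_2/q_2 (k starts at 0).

121/13

Using pₖ = aₖpₖ₋₁ + pₖ₋₂, qₖ = aₖqₖ₋₁ + qₖ₋₂ (with p₋₁=1, p₋₂=0, q₋₁=0, q₋₂=1):
  k=0: a=9, p=9, q=1
  k=1: a=3, p=28, q=3
  k=2: a=4, p=121, q=13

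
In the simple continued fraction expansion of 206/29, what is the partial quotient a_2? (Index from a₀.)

206 = 7·29 + 3   →  a_0 = 7
29 = 9·3 + 2   →  a_1 = 9
3 = 1·2 + 1   →  a_2 = 1

1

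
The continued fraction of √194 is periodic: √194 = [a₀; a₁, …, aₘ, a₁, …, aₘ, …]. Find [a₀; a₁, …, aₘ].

a₀ = ⌊√194⌋ = 13.
With m₀=0, d₀=1 and mₖ₊₁ = dₖaₖ − mₖ, dₖ₊₁ = (n − mₖ₊₁²)/dₖ, aₖ₊₁ = ⌊(a₀+mₖ₊₁)/dₖ₊₁⌋:
  k=1: m=13, d=25, a=1
  k=2: m=12, d=2, a=12
  k=3: m=12, d=25, a=1
  k=4: m=13, d=1, a=26
d=1 and a=2a₀=26 at k=4, so the next step gives (m, d) = (13, 25) again — its k=1 value — and the period has length 4.

[13; 1, 12, 1, 26]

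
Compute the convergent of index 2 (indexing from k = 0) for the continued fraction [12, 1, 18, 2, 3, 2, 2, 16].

246/19

Using pₖ = aₖpₖ₋₁ + pₖ₋₂, qₖ = aₖqₖ₋₁ + qₖ₋₂ (with p₋₁=1, p₋₂=0, q₋₁=0, q₋₂=1):
  k=0: a=12, p=12, q=1
  k=1: a=1, p=13, q=1
  k=2: a=18, p=246, q=19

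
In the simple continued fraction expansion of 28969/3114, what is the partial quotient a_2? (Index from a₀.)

28969 = 9·3114 + 943   →  a_0 = 9
3114 = 3·943 + 285   →  a_1 = 3
943 = 3·285 + 88   →  a_2 = 3

3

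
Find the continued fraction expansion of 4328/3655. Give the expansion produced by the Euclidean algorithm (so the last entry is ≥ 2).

[1; 5, 2, 3, 8, 2, 5]

4328 = 1×3655 + 673
3655 = 5×673 + 290
673 = 2×290 + 93
290 = 3×93 + 11
93 = 8×11 + 5
11 = 2×5 + 1
5 = 5×1 + 0  (stop)
So 4328/3655 = [1; 5, 2, 3, 8, 2, 5].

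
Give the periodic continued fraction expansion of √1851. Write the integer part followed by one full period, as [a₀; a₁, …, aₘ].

[43; 43, 86]

a₀ = ⌊√1851⌋ = 43.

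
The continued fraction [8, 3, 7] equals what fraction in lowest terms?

Using pₖ = aₖpₖ₋₁ + pₖ₋₂ and qₖ = aₖqₖ₋₁ + qₖ₋₂:
  k=0: a=8, p=8, q=1
  k=1: a=3, p=25, q=3
  k=2: a=7, p=183, q=22

183/22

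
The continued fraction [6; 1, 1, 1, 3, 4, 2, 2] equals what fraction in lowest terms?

1706/257

Using pₖ = aₖpₖ₋₁ + pₖ₋₂ and qₖ = aₖqₖ₋₁ + qₖ₋₂:
  k=0: a=6, p=6, q=1
  k=1: a=1, p=7, q=1
  k=2: a=1, p=13, q=2
  k=3: a=1, p=20, q=3
  k=4: a=3, p=73, q=11
  k=5: a=4, p=312, q=47
  k=6: a=2, p=697, q=105
  k=7: a=2, p=1706, q=257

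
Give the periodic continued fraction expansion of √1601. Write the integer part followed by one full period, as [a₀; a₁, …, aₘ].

[40; 80]

a₀ = ⌊√1601⌋ = 40.
With m₀=0, d₀=1 and mₖ₊₁ = dₖaₖ − mₖ, dₖ₊₁ = (n − mₖ₊₁²)/dₖ, aₖ₊₁ = ⌊(a₀+mₖ₊₁)/dₖ₊₁⌋:
  k=1: m=40, d=1, a=80
d=1 and a=2a₀=80 at k=1, so the next step gives (m, d) = (40, 1) again — its k=1 value — and the period has length 1.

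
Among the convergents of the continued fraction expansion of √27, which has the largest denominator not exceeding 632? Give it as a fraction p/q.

√27 = [5; 5, 10, …] (period length 2).
Convergents:
  p_0/q_0 = 5/1
  p_1/q_1 = 26/5
  p_2/q_2 = 265/51
  p_3/q_3 = 1351/260
  p_4/q_4 = 13775/2651
q_3 = 260 ≤ 632 < 2651 = q_4, so the answer is 1351/260.

1351/260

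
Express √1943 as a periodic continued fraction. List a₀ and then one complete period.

a₀ = ⌊√1943⌋ = 44.

[44; 12, 1, 1, 2, 1, 1, 12, 88]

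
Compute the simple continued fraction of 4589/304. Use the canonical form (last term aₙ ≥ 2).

[15; 10, 2, 14]

4589 = 15*304 + 29
304 = 10*29 + 14
29 = 2*14 + 1
14 = 14*1 + 0  (stop)
So 4589/304 = [15; 10, 2, 14].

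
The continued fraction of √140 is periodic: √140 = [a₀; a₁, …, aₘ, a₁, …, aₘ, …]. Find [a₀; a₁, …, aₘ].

[11; 1, 4, 1, 22]

a₀ = ⌊√140⌋ = 11.
With m₀=0, d₀=1 and mₖ₊₁ = dₖaₖ − mₖ, dₖ₊₁ = (n − mₖ₊₁²)/dₖ, aₖ₊₁ = ⌊(a₀+mₖ₊₁)/dₖ₊₁⌋:
  k=1: m=11, d=19, a=1
  k=2: m=8, d=4, a=4
  k=3: m=8, d=19, a=1
  k=4: m=11, d=1, a=22
d=1 and a=2a₀=22 at k=4, so the next step gives (m, d) = (11, 19) again — its k=1 value — and the period has length 4.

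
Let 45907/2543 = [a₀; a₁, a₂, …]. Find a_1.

45907 = 18·2543 + 133   →  a_0 = 18
2543 = 19·133 + 16   →  a_1 = 19

19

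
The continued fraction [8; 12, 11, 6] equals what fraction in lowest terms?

Using pₖ = aₖpₖ₋₁ + pₖ₋₂ and qₖ = aₖqₖ₋₁ + qₖ₋₂:
  k=0: a=8, p=8, q=1
  k=1: a=12, p=97, q=12
  k=2: a=11, p=1075, q=133
  k=3: a=6, p=6547, q=810

6547/810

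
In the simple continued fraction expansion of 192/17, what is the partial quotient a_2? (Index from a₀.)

2

192 = 11·17 + 5   →  a_0 = 11
17 = 3·5 + 2   →  a_1 = 3
5 = 2·2 + 1   →  a_2 = 2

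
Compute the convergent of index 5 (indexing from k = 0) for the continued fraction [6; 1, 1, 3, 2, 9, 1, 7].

991/151

Using pₖ = aₖpₖ₋₁ + pₖ₋₂, qₖ = aₖqₖ₋₁ + qₖ₋₂ (with p₋₁=1, p₋₂=0, q₋₁=0, q₋₂=1):
  k=0: a=6, p=6, q=1
  k=1: a=1, p=7, q=1
  k=2: a=1, p=13, q=2
  k=3: a=3, p=46, q=7
  k=4: a=2, p=105, q=16
  k=5: a=9, p=991, q=151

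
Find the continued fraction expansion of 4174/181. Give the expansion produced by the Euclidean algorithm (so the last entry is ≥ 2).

4174 = 23·181 + 11
181 = 16·11 + 5
11 = 2·5 + 1
5 = 5·1 + 0  (stop)
So 4174/181 = [23; 16, 2, 5].

[23; 16, 2, 5]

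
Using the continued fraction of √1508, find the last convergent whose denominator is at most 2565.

90442/2329

√1508 = [38; 1, 4, 1, 76, …] (period length 4).
Convergents:
  p_0/q_0 = 38/1
  p_1/q_1 = 39/1
  p_2/q_2 = 194/5
  p_3/q_3 = 233/6
  p_4/q_4 = 17902/461
  p_5/q_5 = 18135/467
  p_6/q_6 = 90442/2329
  p_7/q_7 = 108577/2796
q_6 = 2329 ≤ 2565 < 2796 = q_7, so the answer is 90442/2329.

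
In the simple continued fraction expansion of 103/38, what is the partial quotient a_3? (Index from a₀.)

103 = 2·38 + 27   →  a_0 = 2
38 = 1·27 + 11   →  a_1 = 1
27 = 2·11 + 5   →  a_2 = 2
11 = 2·5 + 1   →  a_3 = 2

2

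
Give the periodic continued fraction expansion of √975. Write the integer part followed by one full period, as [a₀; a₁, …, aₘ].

[31; 4, 2, 4, 62]

a₀ = ⌊√975⌋ = 31.
With m₀=0, d₀=1 and mₖ₊₁ = dₖaₖ − mₖ, dₖ₊₁ = (n − mₖ₊₁²)/dₖ, aₖ₊₁ = ⌊(a₀+mₖ₊₁)/dₖ₊₁⌋:
  k=1: m=31, d=14, a=4
  k=2: m=25, d=25, a=2
  k=3: m=25, d=14, a=4
  k=4: m=31, d=1, a=62
d=1 and a=2a₀=62 at k=4, so the next step gives (m, d) = (31, 14) again — its k=1 value — and the period has length 4.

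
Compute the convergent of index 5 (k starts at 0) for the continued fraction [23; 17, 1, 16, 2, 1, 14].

Using pₖ = aₖpₖ₋₁ + pₖ₋₂, qₖ = aₖqₖ₋₁ + qₖ₋₂ (with p₋₁=1, p₋₂=0, q₋₁=0, q₋₂=1):
  k=0: a=23, p=23, q=1
  k=1: a=17, p=392, q=17
  k=2: a=1, p=415, q=18
  k=3: a=16, p=7032, q=305
  k=4: a=2, p=14479, q=628
  k=5: a=1, p=21511, q=933

21511/933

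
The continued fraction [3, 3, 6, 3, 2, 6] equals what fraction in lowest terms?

2965/894

Fold from the inside: start with 6/1.
  2 + 1/6 = 13/6
  3 + 6/13 = 45/13
  6 + 13/45 = 283/45
  3 + 45/283 = 894/283
  3 + 283/894 = 2965/894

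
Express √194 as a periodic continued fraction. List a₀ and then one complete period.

a₀ = ⌊√194⌋ = 13.
With m₀=0, d₀=1 and mₖ₊₁ = dₖaₖ − mₖ, dₖ₊₁ = (n − mₖ₊₁²)/dₖ, aₖ₊₁ = ⌊(a₀+mₖ₊₁)/dₖ₊₁⌋:
  k=1: m=13, d=25, a=1
  k=2: m=12, d=2, a=12
  k=3: m=12, d=25, a=1
  k=4: m=13, d=1, a=26
d=1 and a=2a₀=26 at k=4, so the next step gives (m, d) = (13, 25) again — its k=1 value — and the period has length 4.

[13; 1, 12, 1, 26]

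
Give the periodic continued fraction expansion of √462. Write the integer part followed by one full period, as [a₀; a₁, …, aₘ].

[21; 2, 42]

a₀ = ⌊√462⌋ = 21.
With m₀=0, d₀=1 and mₖ₊₁ = dₖaₖ − mₖ, dₖ₊₁ = (n − mₖ₊₁²)/dₖ, aₖ₊₁ = ⌊(a₀+mₖ₊₁)/dₖ₊₁⌋:
  k=1: m=21, d=21, a=2
  k=2: m=21, d=1, a=42
d=1 and a=2a₀=42 at k=2, so the next step gives (m, d) = (21, 21) again — its k=1 value — and the period has length 2.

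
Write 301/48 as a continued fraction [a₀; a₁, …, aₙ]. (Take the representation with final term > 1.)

301 = 6*48 + 13
48 = 3*13 + 9
13 = 1*9 + 4
9 = 2*4 + 1
4 = 4*1 + 0  (stop)
So 301/48 = [6; 3, 1, 2, 4].

[6; 3, 1, 2, 4]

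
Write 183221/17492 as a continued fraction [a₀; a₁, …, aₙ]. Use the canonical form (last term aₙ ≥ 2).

[10; 2, 9, 3, 17, 8, 2]

183221 = 10·17492 + 8301
17492 = 2·8301 + 890
8301 = 9·890 + 291
890 = 3·291 + 17
291 = 17·17 + 2
17 = 8·2 + 1
2 = 2·1 + 0  (stop)
So 183221/17492 = [10; 2, 9, 3, 17, 8, 2].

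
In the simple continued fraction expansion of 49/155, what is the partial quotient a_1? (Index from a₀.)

49 = 0·155 + 49   →  a_0 = 0
155 = 3·49 + 8   →  a_1 = 3

3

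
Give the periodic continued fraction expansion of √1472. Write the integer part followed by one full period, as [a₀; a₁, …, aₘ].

[38; 2, 1, 2, 1, 2, 76]

a₀ = ⌊√1472⌋ = 38.
With m₀=0, d₀=1 and mₖ₊₁ = dₖaₖ − mₖ, dₖ₊₁ = (n − mₖ₊₁²)/dₖ, aₖ₊₁ = ⌊(a₀+mₖ₊₁)/dₖ₊₁⌋:
  k=1: m=38, d=28, a=2
  k=2: m=18, d=41, a=1
  k=3: m=23, d=23, a=2
  k=4: m=23, d=41, a=1
  k=5: m=18, d=28, a=2
  k=6: m=38, d=1, a=76
d=1 and a=2a₀=76 at k=6, so the next step gives (m, d) = (38, 28) again — its k=1 value — and the period has length 6.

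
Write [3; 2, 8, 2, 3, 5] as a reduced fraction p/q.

Fold from the inside: start with 5/1.
  3 + 1/5 = 16/5
  2 + 5/16 = 37/16
  8 + 16/37 = 312/37
  2 + 37/312 = 661/312
  3 + 312/661 = 2295/661

2295/661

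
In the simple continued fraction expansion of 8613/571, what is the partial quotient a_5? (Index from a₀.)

1

8613 = 15·571 + 48   →  a_0 = 15
571 = 11·48 + 43   →  a_1 = 11
48 = 1·43 + 5   →  a_2 = 1
43 = 8·5 + 3   →  a_3 = 8
5 = 1·3 + 2   →  a_4 = 1
3 = 1·2 + 1   →  a_5 = 1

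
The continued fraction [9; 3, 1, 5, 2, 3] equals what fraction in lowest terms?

Fold from the inside: start with 3/1.
  2 + 1/3 = 7/3
  5 + 3/7 = 38/7
  1 + 7/38 = 45/38
  3 + 38/45 = 173/45
  9 + 45/173 = 1602/173

1602/173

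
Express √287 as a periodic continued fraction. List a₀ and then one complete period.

[16; 1, 15, 1, 32]

a₀ = ⌊√287⌋ = 16.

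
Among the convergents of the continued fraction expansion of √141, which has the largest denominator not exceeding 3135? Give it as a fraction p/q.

18049/1520

√141 = [11; 1, 6, 1, 22, …] (period length 4).
Convergents:
  p_0/q_0 = 11/1
  p_1/q_1 = 12/1
  p_2/q_2 = 83/7
  p_3/q_3 = 95/8
  p_4/q_4 = 2173/183
  p_5/q_5 = 2268/191
  p_6/q_6 = 15781/1329
  p_7/q_7 = 18049/1520
  p_8/q_8 = 412859/34769
q_7 = 1520 ≤ 3135 < 34769 = q_8, so the answer is 18049/1520.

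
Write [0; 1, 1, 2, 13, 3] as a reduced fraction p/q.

Fold from the inside: start with 3/1.
  13 + 1/3 = 40/3
  2 + 3/40 = 83/40
  1 + 40/83 = 123/83
  1 + 83/123 = 206/123
  0 + 123/206 = 123/206

123/206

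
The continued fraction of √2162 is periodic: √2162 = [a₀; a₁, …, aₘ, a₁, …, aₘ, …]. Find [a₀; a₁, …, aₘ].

a₀ = ⌊√2162⌋ = 46.
With m₀=0, d₀=1 and mₖ₊₁ = dₖaₖ − mₖ, dₖ₊₁ = (n − mₖ₊₁²)/dₖ, aₖ₊₁ = ⌊(a₀+mₖ₊₁)/dₖ₊₁⌋:
  k=1: m=46, d=46, a=2
  k=2: m=46, d=1, a=92
d=1 and a=2a₀=92 at k=2, so the next step gives (m, d) = (46, 46) again — its k=1 value — and the period has length 2.

[46; 2, 92]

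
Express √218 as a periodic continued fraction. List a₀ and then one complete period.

a₀ = ⌊√218⌋ = 14.
With m₀=0, d₀=1 and mₖ₊₁ = dₖaₖ − mₖ, dₖ₊₁ = (n − mₖ₊₁²)/dₖ, aₖ₊₁ = ⌊(a₀+mₖ₊₁)/dₖ₊₁⌋:
  k=1: m=14, d=22, a=1
  k=2: m=8, d=7, a=3
  k=3: m=13, d=7, a=3
  k=4: m=8, d=22, a=1
  k=5: m=14, d=1, a=28
d=1 and a=2a₀=28 at k=5, so the next step gives (m, d) = (14, 22) again — its k=1 value — and the period has length 5.

[14; 1, 3, 3, 1, 28]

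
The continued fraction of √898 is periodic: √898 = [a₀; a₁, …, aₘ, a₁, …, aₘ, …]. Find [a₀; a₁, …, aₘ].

a₀ = ⌊√898⌋ = 29.

[29; 1, 28, 1, 58]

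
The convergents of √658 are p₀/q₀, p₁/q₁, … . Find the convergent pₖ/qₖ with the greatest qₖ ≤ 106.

√658 = [25; 1, 1, 1, 6, 1, 1, 1, 50, …] (period length 8).
Convergents:
  p_0/q_0 = 25/1
  p_1/q_1 = 26/1
  p_2/q_2 = 51/2
  p_3/q_3 = 77/3
  p_4/q_4 = 513/20
  p_5/q_5 = 590/23
  p_6/q_6 = 1103/43
  p_7/q_7 = 1693/66
  p_8/q_8 = 85753/3343
q_7 = 66 ≤ 106 < 3343 = q_8, so the answer is 1693/66.

1693/66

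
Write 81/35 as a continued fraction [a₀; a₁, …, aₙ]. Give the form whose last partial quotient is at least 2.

[2; 3, 5, 2]

81 = 2*35 + 11
35 = 3*11 + 2
11 = 5*2 + 1
2 = 2*1 + 0  (stop)
So 81/35 = [2; 3, 5, 2].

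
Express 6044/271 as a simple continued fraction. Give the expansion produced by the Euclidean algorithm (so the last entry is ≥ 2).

[22; 3, 3, 3, 1, 1, 3]

6044 = 22·271 + 82
271 = 3·82 + 25
82 = 3·25 + 7
25 = 3·7 + 4
7 = 1·4 + 3
4 = 1·3 + 1
3 = 3·1 + 0  (stop)
So 6044/271 = [22; 3, 3, 3, 1, 1, 3].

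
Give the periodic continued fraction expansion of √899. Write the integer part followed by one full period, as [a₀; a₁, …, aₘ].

a₀ = ⌊√899⌋ = 29.
With m₀=0, d₀=1 and mₖ₊₁ = dₖaₖ − mₖ, dₖ₊₁ = (n − mₖ₊₁²)/dₖ, aₖ₊₁ = ⌊(a₀+mₖ₊₁)/dₖ₊₁⌋:
  k=1: m=29, d=58, a=1
  k=2: m=29, d=1, a=58
d=1 and a=2a₀=58 at k=2, so the next step gives (m, d) = (29, 58) again — its k=1 value — and the period has length 2.

[29; 1, 58]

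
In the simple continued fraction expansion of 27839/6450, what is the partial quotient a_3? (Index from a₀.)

8

27839 = 4·6450 + 2039   →  a_0 = 4
6450 = 3·2039 + 333   →  a_1 = 3
2039 = 6·333 + 41   →  a_2 = 6
333 = 8·41 + 5   →  a_3 = 8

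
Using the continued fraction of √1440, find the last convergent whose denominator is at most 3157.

√1440 = [37; 1, 17, 1, 74, …] (period length 4).
Convergents:
  p_0/q_0 = 37/1
  p_1/q_1 = 38/1
  p_2/q_2 = 683/18
  p_3/q_3 = 721/19
  p_4/q_4 = 54037/1424
  p_5/q_5 = 54758/1443
  p_6/q_6 = 984923/25955
q_5 = 1443 ≤ 3157 < 25955 = q_6, so the answer is 54758/1443.

54758/1443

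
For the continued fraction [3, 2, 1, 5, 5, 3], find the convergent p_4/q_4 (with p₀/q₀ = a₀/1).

Using pₖ = aₖpₖ₋₁ + pₖ₋₂, qₖ = aₖqₖ₋₁ + qₖ₋₂ (with p₋₁=1, p₋₂=0, q₋₁=0, q₋₂=1):
  k=0: a=3, p=3, q=1
  k=1: a=2, p=7, q=2
  k=2: a=1, p=10, q=3
  k=3: a=5, p=57, q=17
  k=4: a=5, p=295, q=88

295/88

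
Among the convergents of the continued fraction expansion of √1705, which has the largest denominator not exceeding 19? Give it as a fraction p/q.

√1705 = [41; 3, 2, 3, 82, …] (period length 4).
Convergents:
  p_0/q_0 = 41/1
  p_1/q_1 = 124/3
  p_2/q_2 = 289/7
  p_3/q_3 = 991/24
q_2 = 7 ≤ 19 < 24 = q_3, so the answer is 289/7.

289/7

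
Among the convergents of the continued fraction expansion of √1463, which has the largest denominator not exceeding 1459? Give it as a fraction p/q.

46817/1224

√1463 = [38; 4, 76, …] (period length 2).
Convergents:
  p_0/q_0 = 38/1
  p_1/q_1 = 153/4
  p_2/q_2 = 11666/305
  p_3/q_3 = 46817/1224
  p_4/q_4 = 3569758/93329
q_3 = 1224 ≤ 1459 < 93329 = q_4, so the answer is 46817/1224.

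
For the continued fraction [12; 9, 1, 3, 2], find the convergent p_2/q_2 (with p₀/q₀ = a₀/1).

Using pₖ = aₖpₖ₋₁ + pₖ₋₂, qₖ = aₖqₖ₋₁ + qₖ₋₂ (with p₋₁=1, p₋₂=0, q₋₁=0, q₋₂=1):
  k=0: a=12, p=12, q=1
  k=1: a=9, p=109, q=9
  k=2: a=1, p=121, q=10

121/10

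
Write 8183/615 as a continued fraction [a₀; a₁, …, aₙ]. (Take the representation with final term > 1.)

8183 = 13·615 + 188
615 = 3·188 + 51
188 = 3·51 + 35
51 = 1·35 + 16
35 = 2·16 + 3
16 = 5·3 + 1
3 = 3·1 + 0  (stop)
So 8183/615 = [13; 3, 3, 1, 2, 5, 3].

[13; 3, 3, 1, 2, 5, 3]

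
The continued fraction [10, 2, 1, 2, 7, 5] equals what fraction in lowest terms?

3143/303

Using pₖ = aₖpₖ₋₁ + pₖ₋₂ and qₖ = aₖqₖ₋₁ + qₖ₋₂:
  k=0: a=10, p=10, q=1
  k=1: a=2, p=21, q=2
  k=2: a=1, p=31, q=3
  k=3: a=2, p=83, q=8
  k=4: a=7, p=612, q=59
  k=5: a=5, p=3143, q=303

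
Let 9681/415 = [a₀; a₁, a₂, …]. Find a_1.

3

9681 = 23·415 + 136   →  a_0 = 23
415 = 3·136 + 7   →  a_1 = 3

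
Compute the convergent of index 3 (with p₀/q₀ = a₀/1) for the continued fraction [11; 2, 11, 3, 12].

815/71

Using pₖ = aₖpₖ₋₁ + pₖ₋₂, qₖ = aₖqₖ₋₁ + qₖ₋₂ (with p₋₁=1, p₋₂=0, q₋₁=0, q₋₂=1):
  k=0: a=11, p=11, q=1
  k=1: a=2, p=23, q=2
  k=2: a=11, p=264, q=23
  k=3: a=3, p=815, q=71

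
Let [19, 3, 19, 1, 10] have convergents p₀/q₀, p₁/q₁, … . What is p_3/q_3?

1179/61

Using pₖ = aₖpₖ₋₁ + pₖ₋₂, qₖ = aₖqₖ₋₁ + qₖ₋₂ (with p₋₁=1, p₋₂=0, q₋₁=0, q₋₂=1):
  k=0: a=19, p=19, q=1
  k=1: a=3, p=58, q=3
  k=2: a=19, p=1121, q=58
  k=3: a=1, p=1179, q=61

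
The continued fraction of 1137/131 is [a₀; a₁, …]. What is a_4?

2

1137 = 8·131 + 89   →  a_0 = 8
131 = 1·89 + 42   →  a_1 = 1
89 = 2·42 + 5   →  a_2 = 2
42 = 8·5 + 2   →  a_3 = 8
5 = 2·2 + 1   →  a_4 = 2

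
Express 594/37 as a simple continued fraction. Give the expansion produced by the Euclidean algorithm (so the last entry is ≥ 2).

[16; 18, 2]

594 = 16*37 + 2
37 = 18*2 + 1
2 = 2*1 + 0  (stop)
So 594/37 = [16; 18, 2].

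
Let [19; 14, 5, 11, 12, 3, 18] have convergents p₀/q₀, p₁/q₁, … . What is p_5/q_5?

565019/29628

Using pₖ = aₖpₖ₋₁ + pₖ₋₂, qₖ = aₖqₖ₋₁ + qₖ₋₂ (with p₋₁=1, p₋₂=0, q₋₁=0, q₋₂=1):
  k=0: a=19, p=19, q=1
  k=1: a=14, p=267, q=14
  k=2: a=5, p=1354, q=71
  k=3: a=11, p=15161, q=795
  k=4: a=12, p=183286, q=9611
  k=5: a=3, p=565019, q=29628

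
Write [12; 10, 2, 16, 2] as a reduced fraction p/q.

8624/713

Using pₖ = aₖpₖ₋₁ + pₖ₋₂ and qₖ = aₖqₖ₋₁ + qₖ₋₂:
  k=0: a=12, p=12, q=1
  k=1: a=10, p=121, q=10
  k=2: a=2, p=254, q=21
  k=3: a=16, p=4185, q=346
  k=4: a=2, p=8624, q=713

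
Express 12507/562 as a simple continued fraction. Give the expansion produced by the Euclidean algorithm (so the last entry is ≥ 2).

12507 = 22×562 + 143
562 = 3×143 + 133
143 = 1×133 + 10
133 = 13×10 + 3
10 = 3×3 + 1
3 = 3×1 + 0  (stop)
So 12507/562 = [22; 3, 1, 13, 3, 3].

[22; 3, 1, 13, 3, 3]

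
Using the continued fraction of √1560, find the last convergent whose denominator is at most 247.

√1560 = [39; 2, 78, …] (period length 2).
Convergents:
  p_0/q_0 = 39/1
  p_1/q_1 = 79/2
  p_2/q_2 = 6201/157
  p_3/q_3 = 12481/316
q_2 = 157 ≤ 247 < 316 = q_3, so the answer is 6201/157.

6201/157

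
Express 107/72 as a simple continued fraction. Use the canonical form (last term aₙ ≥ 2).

[1; 2, 17, 2]

107 = 1*72 + 35
72 = 2*35 + 2
35 = 17*2 + 1
2 = 2*1 + 0  (stop)
So 107/72 = [1; 2, 17, 2].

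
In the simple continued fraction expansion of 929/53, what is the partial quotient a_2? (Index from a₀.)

929 = 17·53 + 28   →  a_0 = 17
53 = 1·28 + 25   →  a_1 = 1
28 = 1·25 + 3   →  a_2 = 1

1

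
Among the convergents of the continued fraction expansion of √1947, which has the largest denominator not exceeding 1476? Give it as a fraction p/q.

31108/705

√1947 = [44; 8, 88, …] (period length 2).
Convergents:
  p_0/q_0 = 44/1
  p_1/q_1 = 353/8
  p_2/q_2 = 31108/705
  p_3/q_3 = 249217/5648
q_2 = 705 ≤ 1476 < 5648 = q_3, so the answer is 31108/705.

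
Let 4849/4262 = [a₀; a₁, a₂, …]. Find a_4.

5

4849 = 1·4262 + 587   →  a_0 = 1
4262 = 7·587 + 153   →  a_1 = 7
587 = 3·153 + 128   →  a_2 = 3
153 = 1·128 + 25   →  a_3 = 1
128 = 5·25 + 3   →  a_4 = 5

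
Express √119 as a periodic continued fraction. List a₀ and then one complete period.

a₀ = ⌊√119⌋ = 10.
With m₀=0, d₀=1 and mₖ₊₁ = dₖaₖ − mₖ, dₖ₊₁ = (n − mₖ₊₁²)/dₖ, aₖ₊₁ = ⌊(a₀+mₖ₊₁)/dₖ₊₁⌋:
  k=1: m=10, d=19, a=1
  k=2: m=9, d=2, a=9
  k=3: m=9, d=19, a=1
  k=4: m=10, d=1, a=20
d=1 and a=2a₀=20 at k=4, so the next step gives (m, d) = (10, 19) again — its k=1 value — and the period has length 4.

[10; 1, 9, 1, 20]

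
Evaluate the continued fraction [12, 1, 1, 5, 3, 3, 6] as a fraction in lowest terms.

Fold from the inside: start with 6/1.
  3 + 1/6 = 19/6
  3 + 6/19 = 63/19
  5 + 19/63 = 334/63
  1 + 63/334 = 397/334
  1 + 334/397 = 731/397
  12 + 397/731 = 9169/731

9169/731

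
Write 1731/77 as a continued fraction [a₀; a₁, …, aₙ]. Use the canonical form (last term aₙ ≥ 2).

[22; 2, 12, 3]

1731 = 22×77 + 37
77 = 2×37 + 3
37 = 12×3 + 1
3 = 3×1 + 0  (stop)
So 1731/77 = [22; 2, 12, 3].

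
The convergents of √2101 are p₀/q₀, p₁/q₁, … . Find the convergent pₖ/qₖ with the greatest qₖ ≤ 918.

13751/300

√2101 = [45; 1, 5, 8, 5, 1, 90, …] (period length 6).
Convergents:
  p_0/q_0 = 45/1
  p_1/q_1 = 46/1
  p_2/q_2 = 275/6
  p_3/q_3 = 2246/49
  p_4/q_4 = 11505/251
  p_5/q_5 = 13751/300
  p_6/q_6 = 1249095/27251
q_5 = 300 ≤ 918 < 27251 = q_6, so the answer is 13751/300.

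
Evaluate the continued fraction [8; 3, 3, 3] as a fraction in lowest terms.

Using pₖ = aₖpₖ₋₁ + pₖ₋₂ and qₖ = aₖqₖ₋₁ + qₖ₋₂:
  k=0: a=8, p=8, q=1
  k=1: a=3, p=25, q=3
  k=2: a=3, p=83, q=10
  k=3: a=3, p=274, q=33

274/33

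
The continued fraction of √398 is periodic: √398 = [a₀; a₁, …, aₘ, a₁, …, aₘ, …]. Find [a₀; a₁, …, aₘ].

a₀ = ⌊√398⌋ = 19.
With m₀=0, d₀=1 and mₖ₊₁ = dₖaₖ − mₖ, dₖ₊₁ = (n − mₖ₊₁²)/dₖ, aₖ₊₁ = ⌊(a₀+mₖ₊₁)/dₖ₊₁⌋:
  k=1: m=19, d=37, a=1
  k=2: m=18, d=2, a=18
  k=3: m=18, d=37, a=1
  k=4: m=19, d=1, a=38
d=1 and a=2a₀=38 at k=4, so the next step gives (m, d) = (19, 37) again — its k=1 value — and the period has length 4.

[19; 1, 18, 1, 38]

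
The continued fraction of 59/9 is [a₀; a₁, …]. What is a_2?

1

59 = 6·9 + 5   →  a_0 = 6
9 = 1·5 + 4   →  a_1 = 1
5 = 1·4 + 1   →  a_2 = 1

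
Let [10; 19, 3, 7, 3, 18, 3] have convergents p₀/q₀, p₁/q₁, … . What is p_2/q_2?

583/58

Using pₖ = aₖpₖ₋₁ + pₖ₋₂, qₖ = aₖqₖ₋₁ + qₖ₋₂ (with p₋₁=1, p₋₂=0, q₋₁=0, q₋₂=1):
  k=0: a=10, p=10, q=1
  k=1: a=19, p=191, q=19
  k=2: a=3, p=583, q=58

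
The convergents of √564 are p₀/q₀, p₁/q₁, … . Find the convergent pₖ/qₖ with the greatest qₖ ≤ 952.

√564 = [23; 1, 2, 1, 46, …] (period length 4).
Convergents:
  p_0/q_0 = 23/1
  p_1/q_1 = 24/1
  p_2/q_2 = 71/3
  p_3/q_3 = 95/4
  p_4/q_4 = 4441/187
  p_5/q_5 = 4536/191
  p_6/q_6 = 13513/569
  p_7/q_7 = 18049/760
  p_8/q_8 = 843767/35529
q_7 = 760 ≤ 952 < 35529 = q_8, so the answer is 18049/760.

18049/760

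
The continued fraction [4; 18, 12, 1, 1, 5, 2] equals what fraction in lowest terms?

Fold from the inside: start with 2/1.
  5 + 1/2 = 11/2
  1 + 2/11 = 13/11
  1 + 11/13 = 24/13
  12 + 13/24 = 301/24
  18 + 24/301 = 5442/301
  4 + 301/5442 = 22069/5442

22069/5442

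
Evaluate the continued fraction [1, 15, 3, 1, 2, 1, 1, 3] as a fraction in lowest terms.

Using pₖ = aₖpₖ₋₁ + pₖ₋₂ and qₖ = aₖqₖ₋₁ + qₖ₋₂:
  k=0: a=1, p=1, q=1
  k=1: a=15, p=16, q=15
  k=2: a=3, p=49, q=46
  k=3: a=1, p=65, q=61
  k=4: a=2, p=179, q=168
  k=5: a=1, p=244, q=229
  k=6: a=1, p=423, q=397
  k=7: a=3, p=1513, q=1420

1513/1420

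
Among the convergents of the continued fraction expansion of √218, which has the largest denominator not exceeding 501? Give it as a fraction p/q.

7220/489

√218 = [14; 1, 3, 3, 1, 28, …] (period length 5).
Convergents:
  p_0/q_0 = 14/1
  p_1/q_1 = 15/1
  p_2/q_2 = 59/4
  p_3/q_3 = 192/13
  p_4/q_4 = 251/17
  p_5/q_5 = 7220/489
  p_6/q_6 = 7471/506
q_5 = 489 ≤ 501 < 506 = q_6, so the answer is 7220/489.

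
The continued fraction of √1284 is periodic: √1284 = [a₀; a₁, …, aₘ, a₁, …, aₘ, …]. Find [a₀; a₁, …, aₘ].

a₀ = ⌊√1284⌋ = 35.
With m₀=0, d₀=1 and mₖ₊₁ = dₖaₖ − mₖ, dₖ₊₁ = (n − mₖ₊₁²)/dₖ, aₖ₊₁ = ⌊(a₀+mₖ₊₁)/dₖ₊₁⌋:
  k=1: m=35, d=59, a=1
  k=2: m=24, d=12, a=4
  k=3: m=24, d=59, a=1
  k=4: m=35, d=1, a=70
d=1 and a=2a₀=70 at k=4, so the next step gives (m, d) = (35, 59) again — its k=1 value — and the period has length 4.

[35; 1, 4, 1, 70]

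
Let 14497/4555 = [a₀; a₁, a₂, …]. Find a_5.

14497 = 3·4555 + 832   →  a_0 = 3
4555 = 5·832 + 395   →  a_1 = 5
832 = 2·395 + 42   →  a_2 = 2
395 = 9·42 + 17   →  a_3 = 9
42 = 2·17 + 8   →  a_4 = 2
17 = 2·8 + 1   →  a_5 = 2

2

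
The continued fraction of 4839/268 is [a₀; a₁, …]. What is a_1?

17

4839 = 18·268 + 15   →  a_0 = 18
268 = 17·15 + 13   →  a_1 = 17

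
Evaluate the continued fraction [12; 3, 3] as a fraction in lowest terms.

Using pₖ = aₖpₖ₋₁ + pₖ₋₂ and qₖ = aₖqₖ₋₁ + qₖ₋₂:
  k=0: a=12, p=12, q=1
  k=1: a=3, p=37, q=3
  k=2: a=3, p=123, q=10

123/10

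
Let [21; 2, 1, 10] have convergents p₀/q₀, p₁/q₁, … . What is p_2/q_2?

Using pₖ = aₖpₖ₋₁ + pₖ₋₂, qₖ = aₖqₖ₋₁ + qₖ₋₂ (with p₋₁=1, p₋₂=0, q₋₁=0, q₋₂=1):
  k=0: a=21, p=21, q=1
  k=1: a=2, p=43, q=2
  k=2: a=1, p=64, q=3

64/3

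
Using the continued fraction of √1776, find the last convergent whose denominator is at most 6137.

√1776 = [42; 7, 84, …] (period length 2).
Convergents:
  p_0/q_0 = 42/1
  p_1/q_1 = 295/7
  p_2/q_2 = 24822/589
  p_3/q_3 = 174049/4130
  p_4/q_4 = 14644938/347509
q_3 = 4130 ≤ 6137 < 347509 = q_4, so the answer is 174049/4130.

174049/4130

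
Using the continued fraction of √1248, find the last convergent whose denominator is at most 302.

√1248 = [35; 3, 17, 3, 70, …] (period length 4).
Convergents:
  p_0/q_0 = 35/1
  p_1/q_1 = 106/3
  p_2/q_2 = 1837/52
  p_3/q_3 = 5617/159
  p_4/q_4 = 395027/11182
q_3 = 159 ≤ 302 < 11182 = q_4, so the answer is 5617/159.

5617/159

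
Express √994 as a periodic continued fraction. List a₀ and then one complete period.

a₀ = ⌊√994⌋ = 31.
With m₀=0, d₀=1 and mₖ₊₁ = dₖaₖ − mₖ, dₖ₊₁ = (n − mₖ₊₁²)/dₖ, aₖ₊₁ = ⌊(a₀+mₖ₊₁)/dₖ₊₁⌋:
  k=1: m=31, d=33, a=1
  k=2: m=2, d=30, a=1
  k=3: m=28, d=7, a=8
  k=4: m=28, d=30, a=1
  k=5: m=2, d=33, a=1
  k=6: m=31, d=1, a=62
d=1 and a=2a₀=62 at k=6, so the next step gives (m, d) = (31, 33) again — its k=1 value — and the period has length 6.

[31; 1, 1, 8, 1, 1, 62]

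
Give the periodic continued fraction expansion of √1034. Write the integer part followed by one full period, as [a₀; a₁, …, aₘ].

a₀ = ⌊√1034⌋ = 32.

[32; 6, 2, 2, 2, 6, 64]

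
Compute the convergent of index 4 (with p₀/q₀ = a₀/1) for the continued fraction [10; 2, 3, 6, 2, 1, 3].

991/95

Using pₖ = aₖpₖ₋₁ + pₖ₋₂, qₖ = aₖqₖ₋₁ + qₖ₋₂ (with p₋₁=1, p₋₂=0, q₋₁=0, q₋₂=1):
  k=0: a=10, p=10, q=1
  k=1: a=2, p=21, q=2
  k=2: a=3, p=73, q=7
  k=3: a=6, p=459, q=44
  k=4: a=2, p=991, q=95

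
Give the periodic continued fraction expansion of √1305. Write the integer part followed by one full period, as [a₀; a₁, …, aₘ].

[36; 8, 72]

a₀ = ⌊√1305⌋ = 36.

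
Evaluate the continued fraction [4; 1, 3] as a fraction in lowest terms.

Fold from the inside: start with 3/1.
  1 + 1/3 = 4/3
  4 + 3/4 = 19/4

19/4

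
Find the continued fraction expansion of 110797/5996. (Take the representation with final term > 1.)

[18; 2, 11, 8, 3, 10]

110797 = 18*5996 + 2869
5996 = 2*2869 + 258
2869 = 11*258 + 31
258 = 8*31 + 10
31 = 3*10 + 1
10 = 10*1 + 0  (stop)
So 110797/5996 = [18; 2, 11, 8, 3, 10].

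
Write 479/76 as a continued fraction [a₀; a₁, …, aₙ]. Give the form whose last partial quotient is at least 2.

479 = 6·76 + 23
76 = 3·23 + 7
23 = 3·7 + 2
7 = 3·2 + 1
2 = 2·1 + 0  (stop)
So 479/76 = [6; 3, 3, 3, 2].

[6; 3, 3, 3, 2]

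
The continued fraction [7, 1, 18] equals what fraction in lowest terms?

151/19

Using pₖ = aₖpₖ₋₁ + pₖ₋₂ and qₖ = aₖqₖ₋₁ + qₖ₋₂:
  k=0: a=7, p=7, q=1
  k=1: a=1, p=8, q=1
  k=2: a=18, p=151, q=19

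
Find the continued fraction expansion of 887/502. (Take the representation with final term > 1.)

[1; 1, 3, 3, 2, 3, 1, 3]

887 = 1·502 + 385
502 = 1·385 + 117
385 = 3·117 + 34
117 = 3·34 + 15
34 = 2·15 + 4
15 = 3·4 + 3
4 = 1·3 + 1
3 = 3·1 + 0  (stop)
So 887/502 = [1; 1, 3, 3, 2, 3, 1, 3].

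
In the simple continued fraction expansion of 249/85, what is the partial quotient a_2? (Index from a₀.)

249 = 2·85 + 79   →  a_0 = 2
85 = 1·79 + 6   →  a_1 = 1
79 = 13·6 + 1   →  a_2 = 13

13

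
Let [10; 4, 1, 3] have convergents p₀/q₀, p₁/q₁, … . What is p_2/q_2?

Using pₖ = aₖpₖ₋₁ + pₖ₋₂, qₖ = aₖqₖ₋₁ + qₖ₋₂ (with p₋₁=1, p₋₂=0, q₋₁=0, q₋₂=1):
  k=0: a=10, p=10, q=1
  k=1: a=4, p=41, q=4
  k=2: a=1, p=51, q=5

51/5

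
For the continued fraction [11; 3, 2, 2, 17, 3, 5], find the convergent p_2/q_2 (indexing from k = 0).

79/7

Using pₖ = aₖpₖ₋₁ + pₖ₋₂, qₖ = aₖqₖ₋₁ + qₖ₋₂ (with p₋₁=1, p₋₂=0, q₋₁=0, q₋₂=1):
  k=0: a=11, p=11, q=1
  k=1: a=3, p=34, q=3
  k=2: a=2, p=79, q=7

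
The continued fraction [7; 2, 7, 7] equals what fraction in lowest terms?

Fold from the inside: start with 7/1.
  7 + 1/7 = 50/7
  2 + 7/50 = 107/50
  7 + 50/107 = 799/107

799/107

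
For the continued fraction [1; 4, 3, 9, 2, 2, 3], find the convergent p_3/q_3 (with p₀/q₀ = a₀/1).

Using pₖ = aₖpₖ₋₁ + pₖ₋₂, qₖ = aₖqₖ₋₁ + qₖ₋₂ (with p₋₁=1, p₋₂=0, q₋₁=0, q₋₂=1):
  k=0: a=1, p=1, q=1
  k=1: a=4, p=5, q=4
  k=2: a=3, p=16, q=13
  k=3: a=9, p=149, q=121

149/121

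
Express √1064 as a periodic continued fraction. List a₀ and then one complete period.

a₀ = ⌊√1064⌋ = 32.
With m₀=0, d₀=1 and mₖ₊₁ = dₖaₖ − mₖ, dₖ₊₁ = (n − mₖ₊₁²)/dₖ, aₖ₊₁ = ⌊(a₀+mₖ₊₁)/dₖ₊₁⌋:
  k=1: m=32, d=40, a=1
  k=2: m=8, d=25, a=1
  k=3: m=17, d=31, a=1
  k=4: m=14, d=28, a=1
  k=5: m=14, d=31, a=1
  k=6: m=17, d=25, a=1
  k=7: m=8, d=40, a=1
  k=8: m=32, d=1, a=64
d=1 and a=2a₀=64 at k=8, so the next step gives (m, d) = (32, 40) again — its k=1 value — and the period has length 8.

[32; 1, 1, 1, 1, 1, 1, 1, 64]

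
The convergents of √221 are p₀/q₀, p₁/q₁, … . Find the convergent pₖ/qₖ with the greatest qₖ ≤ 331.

√221 = [14; 1, 6, 2, 6, 1, 28, …] (period length 6).
Convergents:
  p_0/q_0 = 14/1
  p_1/q_1 = 15/1
  p_2/q_2 = 104/7
  p_3/q_3 = 223/15
  p_4/q_4 = 1442/97
  p_5/q_5 = 1665/112
  p_6/q_6 = 48062/3233
q_5 = 112 ≤ 331 < 3233 = q_6, so the answer is 1665/112.

1665/112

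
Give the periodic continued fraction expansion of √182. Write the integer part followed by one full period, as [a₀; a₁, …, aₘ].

[13; 2, 26]

a₀ = ⌊√182⌋ = 13.
With m₀=0, d₀=1 and mₖ₊₁ = dₖaₖ − mₖ, dₖ₊₁ = (n − mₖ₊₁²)/dₖ, aₖ₊₁ = ⌊(a₀+mₖ₊₁)/dₖ₊₁⌋:
  k=1: m=13, d=13, a=2
  k=2: m=13, d=1, a=26
d=1 and a=2a₀=26 at k=2, so the next step gives (m, d) = (13, 13) again — its k=1 value — and the period has length 2.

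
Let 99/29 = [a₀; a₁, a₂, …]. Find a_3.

2

99 = 3·29 + 12   →  a_0 = 3
29 = 2·12 + 5   →  a_1 = 2
12 = 2·5 + 2   →  a_2 = 2
5 = 2·2 + 1   →  a_3 = 2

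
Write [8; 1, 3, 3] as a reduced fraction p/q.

114/13

Using pₖ = aₖpₖ₋₁ + pₖ₋₂ and qₖ = aₖqₖ₋₁ + qₖ₋₂:
  k=0: a=8, p=8, q=1
  k=1: a=1, p=9, q=1
  k=2: a=3, p=35, q=4
  k=3: a=3, p=114, q=13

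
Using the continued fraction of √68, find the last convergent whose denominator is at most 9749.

35368/4289

√68 = [8; 4, 16, …] (period length 2).
Convergents:
  p_0/q_0 = 8/1
  p_1/q_1 = 33/4
  p_2/q_2 = 536/65
  p_3/q_3 = 2177/264
  p_4/q_4 = 35368/4289
  p_5/q_5 = 143649/17420
q_4 = 4289 ≤ 9749 < 17420 = q_5, so the answer is 35368/4289.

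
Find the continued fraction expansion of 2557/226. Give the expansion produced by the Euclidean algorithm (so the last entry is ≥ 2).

[11; 3, 5, 2, 6]

2557 = 11*226 + 71
226 = 3*71 + 13
71 = 5*13 + 6
13 = 2*6 + 1
6 = 6*1 + 0  (stop)
So 2557/226 = [11; 3, 5, 2, 6].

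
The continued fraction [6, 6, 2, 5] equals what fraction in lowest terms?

437/71

Using pₖ = aₖpₖ₋₁ + pₖ₋₂ and qₖ = aₖqₖ₋₁ + qₖ₋₂:
  k=0: a=6, p=6, q=1
  k=1: a=6, p=37, q=6
  k=2: a=2, p=80, q=13
  k=3: a=5, p=437, q=71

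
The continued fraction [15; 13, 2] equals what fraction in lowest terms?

407/27

Using pₖ = aₖpₖ₋₁ + pₖ₋₂ and qₖ = aₖqₖ₋₁ + qₖ₋₂:
  k=0: a=15, p=15, q=1
  k=1: a=13, p=196, q=13
  k=2: a=2, p=407, q=27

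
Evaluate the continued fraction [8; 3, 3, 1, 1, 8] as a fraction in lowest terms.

1636/197

Fold from the inside: start with 8/1.
  1 + 1/8 = 9/8
  1 + 8/9 = 17/9
  3 + 9/17 = 60/17
  3 + 17/60 = 197/60
  8 + 60/197 = 1636/197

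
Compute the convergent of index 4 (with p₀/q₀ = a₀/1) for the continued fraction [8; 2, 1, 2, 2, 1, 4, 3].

159/19

Using pₖ = aₖpₖ₋₁ + pₖ₋₂, qₖ = aₖqₖ₋₁ + qₖ₋₂ (with p₋₁=1, p₋₂=0, q₋₁=0, q₋₂=1):
  k=0: a=8, p=8, q=1
  k=1: a=2, p=17, q=2
  k=2: a=1, p=25, q=3
  k=3: a=2, p=67, q=8
  k=4: a=2, p=159, q=19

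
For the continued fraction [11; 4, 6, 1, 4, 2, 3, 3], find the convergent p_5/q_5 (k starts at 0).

Using pₖ = aₖpₖ₋₁ + pₖ₋₂, qₖ = aₖqₖ₋₁ + qₖ₋₂ (with p₋₁=1, p₋₂=0, q₋₁=0, q₋₂=1):
  k=0: a=11, p=11, q=1
  k=1: a=4, p=45, q=4
  k=2: a=6, p=281, q=25
  k=3: a=1, p=326, q=29
  k=4: a=4, p=1585, q=141
  k=5: a=2, p=3496, q=311

3496/311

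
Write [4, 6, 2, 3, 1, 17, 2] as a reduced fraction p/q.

Fold from the inside: start with 2/1.
  17 + 1/2 = 35/2
  1 + 2/35 = 37/35
  3 + 35/37 = 146/37
  2 + 37/146 = 329/146
  6 + 146/329 = 2120/329
  4 + 329/2120 = 8809/2120

8809/2120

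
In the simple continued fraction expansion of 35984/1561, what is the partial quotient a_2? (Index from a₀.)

35984 = 23·1561 + 81   →  a_0 = 23
1561 = 19·81 + 22   →  a_1 = 19
81 = 3·22 + 15   →  a_2 = 3

3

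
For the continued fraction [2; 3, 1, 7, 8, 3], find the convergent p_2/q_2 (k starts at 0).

9/4

Using pₖ = aₖpₖ₋₁ + pₖ₋₂, qₖ = aₖqₖ₋₁ + qₖ₋₂ (with p₋₁=1, p₋₂=0, q₋₁=0, q₋₂=1):
  k=0: a=2, p=2, q=1
  k=1: a=3, p=7, q=3
  k=2: a=1, p=9, q=4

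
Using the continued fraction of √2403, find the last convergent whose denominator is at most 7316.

√2403 = [49; 49, 98, …] (period length 2).
Convergents:
  p_0/q_0 = 49/1
  p_1/q_1 = 2402/49
  p_2/q_2 = 235445/4803
  p_3/q_3 = 11539207/235396
q_2 = 4803 ≤ 7316 < 235396 = q_3, so the answer is 235445/4803.

235445/4803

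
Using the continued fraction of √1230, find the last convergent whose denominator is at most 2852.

√1230 = [35; 14, 70, …] (period length 2).
Convergents:
  p_0/q_0 = 35/1
  p_1/q_1 = 491/14
  p_2/q_2 = 34405/981
  p_3/q_3 = 482161/13748
q_2 = 981 ≤ 2852 < 13748 = q_3, so the answer is 34405/981.

34405/981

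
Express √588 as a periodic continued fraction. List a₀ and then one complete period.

a₀ = ⌊√588⌋ = 24.
With m₀=0, d₀=1 and mₖ₊₁ = dₖaₖ − mₖ, dₖ₊₁ = (n − mₖ₊₁²)/dₖ, aₖ₊₁ = ⌊(a₀+mₖ₊₁)/dₖ₊₁⌋:
  k=1: m=24, d=12, a=4
  k=2: m=24, d=1, a=48
d=1 and a=2a₀=48 at k=2, so the next step gives (m, d) = (24, 12) again — its k=1 value — and the period has length 2.

[24; 4, 48]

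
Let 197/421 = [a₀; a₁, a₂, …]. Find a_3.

197 = 0·421 + 197   →  a_0 = 0
421 = 2·197 + 27   →  a_1 = 2
197 = 7·27 + 8   →  a_2 = 7
27 = 3·8 + 3   →  a_3 = 3

3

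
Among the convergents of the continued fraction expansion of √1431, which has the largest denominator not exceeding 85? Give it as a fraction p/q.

1324/35

√1431 = [37; 1, 4, 1, 4, 1, 74, …] (period length 6).
Convergents:
  p_0/q_0 = 37/1
  p_1/q_1 = 38/1
  p_2/q_2 = 189/5
  p_3/q_3 = 227/6
  p_4/q_4 = 1097/29
  p_5/q_5 = 1324/35
  p_6/q_6 = 99073/2619
q_5 = 35 ≤ 85 < 2619 = q_6, so the answer is 1324/35.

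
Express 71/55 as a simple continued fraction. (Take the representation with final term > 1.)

71 = 1×55 + 16
55 = 3×16 + 7
16 = 2×7 + 2
7 = 3×2 + 1
2 = 2×1 + 0  (stop)
So 71/55 = [1; 3, 2, 3, 2].

[1; 3, 2, 3, 2]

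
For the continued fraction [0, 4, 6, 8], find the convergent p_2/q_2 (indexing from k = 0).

6/25

Using pₖ = aₖpₖ₋₁ + pₖ₋₂, qₖ = aₖqₖ₋₁ + qₖ₋₂ (with p₋₁=1, p₋₂=0, q₋₁=0, q₋₂=1):
  k=0: a=0, p=0, q=1
  k=1: a=4, p=1, q=4
  k=2: a=6, p=6, q=25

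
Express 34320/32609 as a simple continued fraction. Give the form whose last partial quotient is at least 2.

[1; 19, 17, 9, 11]

34320 = 1·32609 + 1711
32609 = 19·1711 + 100
1711 = 17·100 + 11
100 = 9·11 + 1
11 = 11·1 + 0  (stop)
So 34320/32609 = [1; 19, 17, 9, 11].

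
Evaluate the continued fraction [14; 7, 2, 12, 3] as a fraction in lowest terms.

Using pₖ = aₖpₖ₋₁ + pₖ₋₂ and qₖ = aₖqₖ₋₁ + qₖ₋₂:
  k=0: a=14, p=14, q=1
  k=1: a=7, p=99, q=7
  k=2: a=2, p=212, q=15
  k=3: a=12, p=2643, q=187
  k=4: a=3, p=8141, q=576

8141/576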